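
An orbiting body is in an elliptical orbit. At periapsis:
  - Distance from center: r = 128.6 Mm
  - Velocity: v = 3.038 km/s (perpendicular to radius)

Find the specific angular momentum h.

Convert to SI: r = 128.6 Mm = 1.286e+08 m; v = 3.038 km/s = 3038 m/s.
With v perpendicular to r, h = r · v.
h = 1.286e+08 · 3038 m²/s ≈ 3.907e+11 m²/s.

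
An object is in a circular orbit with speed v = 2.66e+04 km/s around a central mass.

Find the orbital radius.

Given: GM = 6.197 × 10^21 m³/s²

Convert to SI: v = 2.66e+04 km/s = 2.66e+07 m/s.
For a circular orbit, v² = GM / r, so r = GM / v².
r = 6.197e+21 / (2.66e+07)² m ≈ 8.758e+06 m = 8.758 × 10^6 m.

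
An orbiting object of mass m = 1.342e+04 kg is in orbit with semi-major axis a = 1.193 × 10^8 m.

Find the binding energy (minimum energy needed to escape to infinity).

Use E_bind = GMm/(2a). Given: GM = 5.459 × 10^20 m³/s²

Total orbital energy is E = −GMm/(2a); binding energy is E_bind = −E = GMm/(2a).
E_bind = 5.459e+20 · 1.342e+04 / (2 · 1.193e+08) J ≈ 3.07e+16 J = 30.7 PJ.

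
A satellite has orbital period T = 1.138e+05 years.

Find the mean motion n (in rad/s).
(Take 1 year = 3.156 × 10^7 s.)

Convert to SI: T = 1.138e+05 years = 3.59153e+12 s.
n = 2π / T.
n = 2π / 3.59153e+12 s ≈ 1.749e-12 rad/s.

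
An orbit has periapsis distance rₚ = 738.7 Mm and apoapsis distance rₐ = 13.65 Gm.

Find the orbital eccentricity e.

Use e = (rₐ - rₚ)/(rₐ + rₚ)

Convert to SI: rₚ = 738.7 Mm = 7.387e+08 m; rₐ = 13.65 Gm = 1.365e+10 m.
e = (rₐ − rₚ) / (rₐ + rₚ).
e = (1.365e+10 − 7.387e+08) / (1.365e+10 + 7.387e+08) = 1.29113e+10 / 1.43887e+10 ≈ 0.8973.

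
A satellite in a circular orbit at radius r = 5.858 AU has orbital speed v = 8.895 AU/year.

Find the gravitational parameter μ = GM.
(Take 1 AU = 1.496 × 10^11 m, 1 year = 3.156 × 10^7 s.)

Convert to SI: r = 5.858 AU = 8.76357e+11 m; v = 8.895 AU/year = 42163.9 m/s.
For a circular orbit v² = GM/r, so GM = v² · r.
GM = (42163.9)² · 8.76357e+11 m³/s² ≈ 1.558e+21 m³/s² = 1.558 × 10^21 m³/s².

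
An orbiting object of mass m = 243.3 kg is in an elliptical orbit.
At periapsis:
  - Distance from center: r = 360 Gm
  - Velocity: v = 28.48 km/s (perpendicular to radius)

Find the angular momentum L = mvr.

Convert to SI: r = 360 Gm = 3.6e+11 m; v = 28.48 km/s = 28480 m/s.
Since v is perpendicular to r, L = m · v · r.
L = 243.3 · 28480 · 3.6e+11 kg·m²/s ≈ 2.495e+18 kg·m²/s.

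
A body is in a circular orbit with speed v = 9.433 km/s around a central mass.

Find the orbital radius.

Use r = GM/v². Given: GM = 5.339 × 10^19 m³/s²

Convert to SI: v = 9.433 km/s = 9433 m/s.
For a circular orbit, v² = GM / r, so r = GM / v².
r = 5.339e+19 / (9433)² m ≈ 6e+11 m = 600 Gm.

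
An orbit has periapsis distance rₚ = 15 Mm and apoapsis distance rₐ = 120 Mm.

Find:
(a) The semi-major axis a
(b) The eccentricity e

Convert to SI: rₚ = 15 Mm = 1.5e+07 m; rₐ = 120 Mm = 1.2e+08 m.
(a) a = (rₚ + rₐ) / 2 = (1.5e+07 + 1.2e+08) / 2 ≈ 6.75e+07 m = 67.5 Mm.
(b) e = (rₐ − rₚ) / (rₐ + rₚ) = (1.2e+08 − 1.5e+07) / (1.2e+08 + 1.5e+07) ≈ 0.7778.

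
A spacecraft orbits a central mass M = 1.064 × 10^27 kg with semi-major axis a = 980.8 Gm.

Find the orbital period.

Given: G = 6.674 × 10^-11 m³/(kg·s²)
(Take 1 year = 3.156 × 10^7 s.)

Convert to SI: a = 980.8 Gm = 9.808e+11 m.
GM = G · M = 6.674e-11 · 1.064e+27 = 7.10114e+16 m³/s².
Kepler's third law: T = 2π √(a³ / GM).
Substituting a = 9.808e+11 m and GM = 7.10114e+16 m³/s²:
T = 2π √((9.808e+11)³ / 7.10114e+16) s
T ≈ 2.29e+10 s = 725.7 years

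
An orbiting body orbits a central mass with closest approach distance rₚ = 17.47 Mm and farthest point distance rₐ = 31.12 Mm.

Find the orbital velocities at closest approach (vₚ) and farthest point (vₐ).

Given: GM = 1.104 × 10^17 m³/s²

Convert to SI: rₚ = 17.47 Mm = 1.747e+07 m; rₐ = 31.12 Mm = 3.112e+07 m.
Use the vis-viva equation v² = GM(2/r − 1/a) with a = (rₚ + rₐ)/2 = (1.747e+07 + 3.112e+07)/2 = 2.4295e+07 m.
vₚ = √(GM · (2/rₚ − 1/a)) = √(1.104e+17 · (2/1.747e+07 − 1/2.4295e+07)) m/s ≈ 8.997e+04 m/s = 89.97 km/s.
vₐ = √(GM · (2/rₐ − 1/a)) = √(1.104e+17 · (2/3.112e+07 − 1/2.4295e+07)) m/s ≈ 5.051e+04 m/s = 50.51 km/s.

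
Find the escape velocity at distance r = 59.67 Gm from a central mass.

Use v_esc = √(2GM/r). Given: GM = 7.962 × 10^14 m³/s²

Convert to SI: r = 59.67 Gm = 5.967e+10 m.
Escape velocity comes from setting total energy to zero: ½v² − GM/r = 0 ⇒ v_esc = √(2GM / r).
v_esc = √(2 · 7.962e+14 / 5.967e+10) m/s ≈ 163.4 m/s = 163.4 m/s.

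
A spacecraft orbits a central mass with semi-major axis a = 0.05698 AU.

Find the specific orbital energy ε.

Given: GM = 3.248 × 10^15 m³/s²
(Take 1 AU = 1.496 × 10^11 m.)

Convert to SI: a = 0.05698 AU = 8.52421e+09 m.
ε = −GM / (2a).
ε = −3.248e+15 / (2 · 8.52421e+09) J/kg ≈ -1.905e+05 J/kg = -190.5 kJ/kg.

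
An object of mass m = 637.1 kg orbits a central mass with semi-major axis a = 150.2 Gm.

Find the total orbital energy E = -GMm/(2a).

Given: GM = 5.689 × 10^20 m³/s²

Convert to SI: a = 150.2 Gm = 1.502e+11 m.
E = −GMm / (2a).
E = −5.689e+20 · 637.1 / (2 · 1.502e+11) J ≈ -1.207e+12 J = -1.207 TJ.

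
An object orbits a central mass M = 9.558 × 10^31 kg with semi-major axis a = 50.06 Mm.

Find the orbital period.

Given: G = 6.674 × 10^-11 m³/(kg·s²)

Convert to SI: a = 50.06 Mm = 5.006e+07 m.
GM = G · M = 6.674e-11 · 9.558e+31 = 6.37901e+21 m³/s².
Kepler's third law: T = 2π √(a³ / GM).
Substituting a = 5.006e+07 m and GM = 6.37901e+21 m³/s²:
T = 2π √((5.006e+07)³ / 6.37901e+21) s
T ≈ 27.86 s = 27.86 seconds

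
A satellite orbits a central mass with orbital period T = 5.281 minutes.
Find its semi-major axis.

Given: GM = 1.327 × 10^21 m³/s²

Convert to SI: T = 5.281 minutes = 316.86 s.
Invert Kepler's third law: a = (GM · T² / (4π²))^(1/3).
Substituting T = 316.86 s and GM = 1.327e+21 m³/s²:
a = (1.327e+21 · (316.86)² / (4π²))^(1/3) m
a ≈ 1.5e+08 m = 150 Mm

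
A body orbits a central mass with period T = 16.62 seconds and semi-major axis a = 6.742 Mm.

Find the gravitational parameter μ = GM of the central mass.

Convert to SI: a = 6.742 Mm = 6.742e+06 m.
GM = 4π² · a³ / T².
GM = 4π² · (6.742e+06)³ / (16.62)² m³/s² ≈ 4.38e+19 m³/s² = 4.38 × 10^19 m³/s².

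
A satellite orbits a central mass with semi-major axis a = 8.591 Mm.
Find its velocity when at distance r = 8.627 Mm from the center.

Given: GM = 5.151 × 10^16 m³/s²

Convert to SI: a = 8.591 Mm = 8.591e+06 m; r = 8.627 Mm = 8.627e+06 m.
Vis-viva: v = √(GM · (2/r − 1/a)).
2/r − 1/a = 2/8.627e+06 − 1/8.591e+06 = 1.15429e-07 m⁻¹.
v = √(5.151e+16 · 1.15429e-07) m/s ≈ 7.711e+04 m/s = 77.11 km/s.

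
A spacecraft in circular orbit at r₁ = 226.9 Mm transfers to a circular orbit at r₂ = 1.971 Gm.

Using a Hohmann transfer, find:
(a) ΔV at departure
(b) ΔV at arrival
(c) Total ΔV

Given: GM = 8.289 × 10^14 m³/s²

Convert to SI: r₁ = 226.9 Mm = 2.269e+08 m; r₂ = 1.971 Gm = 1.971e+09 m.
Transfer semi-major axis: a_t = (r₁ + r₂)/2 = (2.269e+08 + 1.971e+09)/2 = 1.09895e+09 m.
Circular speeds: v₁ = √(GM/r₁) = 1911.32 m/s, v₂ = √(GM/r₂) = 648.497 m/s.
Transfer speeds (vis-viva v² = GM(2/r − 1/a_t)): v₁ᵗ = 2559.69 m/s, v₂ᵗ = 294.67 m/s.
(a) ΔV₁ = |v₁ᵗ − v₁| ≈ 648.4 m/s = 648.4 m/s.
(b) ΔV₂ = |v₂ − v₂ᵗ| ≈ 353.8 m/s = 353.8 m/s.
(c) ΔV_total = ΔV₁ + ΔV₂ ≈ 1002 m/s = 1.002 km/s.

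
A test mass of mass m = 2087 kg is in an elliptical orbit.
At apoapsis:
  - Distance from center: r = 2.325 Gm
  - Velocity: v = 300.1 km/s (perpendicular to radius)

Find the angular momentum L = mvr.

Convert to SI: r = 2.325 Gm = 2.325e+09 m; v = 300.1 km/s = 300100 m/s.
Since v is perpendicular to r, L = m · v · r.
L = 2087 · 300100 · 2.325e+09 kg·m²/s ≈ 1.456e+18 kg·m²/s.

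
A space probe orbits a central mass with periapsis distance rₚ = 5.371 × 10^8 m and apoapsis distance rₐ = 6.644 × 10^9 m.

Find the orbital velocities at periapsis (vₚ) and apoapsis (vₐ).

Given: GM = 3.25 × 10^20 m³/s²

Use the vis-viva equation v² = GM(2/r − 1/a) with a = (rₚ + rₐ)/2 = (5.371e+08 + 6.644e+09)/2 = 3.59055e+09 m.
vₚ = √(GM · (2/rₚ − 1/a)) = √(3.25e+20 · (2/5.371e+08 − 1/3.59055e+09)) m/s ≈ 1.058e+06 m/s = 1058 km/s.
vₐ = √(GM · (2/rₐ − 1/a)) = √(3.25e+20 · (2/6.644e+09 − 1/3.59055e+09)) m/s ≈ 8.554e+04 m/s = 85.54 km/s.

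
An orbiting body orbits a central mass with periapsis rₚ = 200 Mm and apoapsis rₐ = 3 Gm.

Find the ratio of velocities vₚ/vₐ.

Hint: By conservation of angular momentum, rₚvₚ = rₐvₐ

Convert to SI: rₚ = 200 Mm = 2e+08 m; rₐ = 3 Gm = 3e+09 m.
Conservation of angular momentum gives rₚvₚ = rₐvₐ, so vₚ/vₐ = rₐ/rₚ.
vₚ/vₐ = 3e+09 / 2e+08 ≈ 15.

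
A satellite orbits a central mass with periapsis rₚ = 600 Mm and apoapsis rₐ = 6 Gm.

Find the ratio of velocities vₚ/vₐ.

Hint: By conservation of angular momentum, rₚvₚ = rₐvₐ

Convert to SI: rₚ = 600 Mm = 6e+08 m; rₐ = 6 Gm = 6e+09 m.
Conservation of angular momentum gives rₚvₚ = rₐvₐ, so vₚ/vₐ = rₐ/rₚ.
vₚ/vₐ = 6e+09 / 6e+08 ≈ 10.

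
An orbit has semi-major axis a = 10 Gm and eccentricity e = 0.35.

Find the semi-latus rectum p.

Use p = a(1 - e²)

Convert to SI: a = 10 Gm = 1e+10 m.
p = a (1 − e²).
p = 1e+10 · (1 − (0.35)²) = 1e+10 · 0.8775 ≈ 8.775e+09 m = 8.775 Gm.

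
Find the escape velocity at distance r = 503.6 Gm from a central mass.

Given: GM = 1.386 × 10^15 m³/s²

Convert to SI: r = 503.6 Gm = 5.036e+11 m.
Escape velocity comes from setting total energy to zero: ½v² − GM/r = 0 ⇒ v_esc = √(2GM / r).
v_esc = √(2 · 1.386e+15 / 5.036e+11) m/s ≈ 74.19 m/s = 74.19 m/s.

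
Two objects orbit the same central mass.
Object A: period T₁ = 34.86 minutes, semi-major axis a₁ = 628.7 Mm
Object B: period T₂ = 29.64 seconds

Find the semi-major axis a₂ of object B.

Convert to SI: T₁ = 34.86 minutes = 2091.6 s; a₁ = 628.7 Mm = 6.287e+08 m.
Kepler's third law: (T₁/T₂)² = (a₁/a₂)³ ⇒ a₂ = a₁ · (T₂/T₁)^(2/3).
T₂/T₁ = 29.64 / 2091.6 = 0.014171.
a₂ = 6.287e+08 · (0.014171)^(2/3) m ≈ 3.682e+07 m = 36.82 Mm.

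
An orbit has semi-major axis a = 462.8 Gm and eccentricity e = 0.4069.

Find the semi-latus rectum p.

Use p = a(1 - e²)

Convert to SI: a = 462.8 Gm = 4.628e+11 m.
p = a (1 − e²).
p = 4.628e+11 · (1 − (0.4069)²) = 4.628e+11 · 0.834432 ≈ 3.862e+11 m = 386.2 Gm.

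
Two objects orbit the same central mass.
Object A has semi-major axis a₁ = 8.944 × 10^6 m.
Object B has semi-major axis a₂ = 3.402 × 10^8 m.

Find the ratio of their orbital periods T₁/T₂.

From Kepler's third law, (T₁/T₂)² = (a₁/a₂)³, so T₁/T₂ = (a₁/a₂)^(3/2).
a₁/a₂ = 8.944e+06 / 3.402e+08 = 0.0262904.
T₁/T₂ = (0.0262904)^(3/2) ≈ 0.004263.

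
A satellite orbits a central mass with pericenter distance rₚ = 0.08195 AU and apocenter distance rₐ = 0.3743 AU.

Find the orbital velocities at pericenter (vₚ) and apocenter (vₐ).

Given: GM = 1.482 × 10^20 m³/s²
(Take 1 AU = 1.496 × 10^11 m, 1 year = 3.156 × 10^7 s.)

Convert to SI: rₚ = 0.08195 AU = 1.22597e+10 m; rₐ = 0.3743 AU = 5.59953e+10 m.
Use the vis-viva equation v² = GM(2/r − 1/a) with a = (rₚ + rₐ)/2 = (1.22597e+10 + 5.59953e+10)/2 = 3.41275e+10 m.
vₚ = √(GM · (2/rₚ − 1/a)) = √(1.482e+20 · (2/1.22597e+10 − 1/3.41275e+10)) m/s ≈ 1.408e+05 m/s = 29.71 AU/year.
vₐ = √(GM · (2/rₐ − 1/a)) = √(1.482e+20 · (2/5.59953e+10 − 1/3.41275e+10)) m/s ≈ 3.083e+04 m/s = 6.505 AU/year.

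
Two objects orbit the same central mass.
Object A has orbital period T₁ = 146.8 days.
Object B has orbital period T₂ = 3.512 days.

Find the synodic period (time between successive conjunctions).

Convert to SI: T₁ = 146.8 days = 1.26835e+07 s; T₂ = 3.512 days = 303437 s.
T_syn = |T₁ · T₂ / (T₁ − T₂)|.
T_syn = |1.26835e+07 · 303437 / (1.26835e+07 − 303437)| s ≈ 3.109e+05 s = 3.598 days.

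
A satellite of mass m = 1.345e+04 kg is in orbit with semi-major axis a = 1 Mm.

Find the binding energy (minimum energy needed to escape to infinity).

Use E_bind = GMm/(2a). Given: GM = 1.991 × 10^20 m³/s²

Convert to SI: a = 1 Mm = 1e+06 m.
Total orbital energy is E = −GMm/(2a); binding energy is E_bind = −E = GMm/(2a).
E_bind = 1.991e+20 · 1.345e+04 / (2 · 1e+06) J ≈ 1.339e+18 J = 1.339 EJ.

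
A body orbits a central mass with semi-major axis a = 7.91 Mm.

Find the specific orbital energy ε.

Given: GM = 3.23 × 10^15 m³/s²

Convert to SI: a = 7.91 Mm = 7.91e+06 m.
ε = −GM / (2a).
ε = −3.23e+15 / (2 · 7.91e+06) J/kg ≈ -2.042e+08 J/kg = -204.2 MJ/kg.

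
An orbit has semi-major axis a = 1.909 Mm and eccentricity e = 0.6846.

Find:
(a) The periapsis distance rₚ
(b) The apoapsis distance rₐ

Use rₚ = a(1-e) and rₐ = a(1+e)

Convert to SI: a = 1.909 Mm = 1.909e+06 m.
(a) rₚ = a(1 − e) = 1.909e+06 · (1 − 0.6846) = 1.909e+06 · 0.3154 ≈ 6.021e+05 m = 602.1 km.
(b) rₐ = a(1 + e) = 1.909e+06 · (1 + 0.6846) = 1.909e+06 · 1.6846 ≈ 3.216e+06 m = 3.216 Mm.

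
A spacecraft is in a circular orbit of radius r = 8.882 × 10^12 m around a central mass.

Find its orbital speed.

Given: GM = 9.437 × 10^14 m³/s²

For a circular orbit, gravity supplies the centripetal force, so v = √(GM / r).
v = √(9.437e+14 / 8.882e+12) m/s ≈ 10.31 m/s = 10.31 m/s.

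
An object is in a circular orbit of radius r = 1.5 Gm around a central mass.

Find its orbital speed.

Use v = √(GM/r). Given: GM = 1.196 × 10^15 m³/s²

Convert to SI: r = 1.5 Gm = 1.5e+09 m.
For a circular orbit, gravity supplies the centripetal force, so v = √(GM / r).
v = √(1.196e+15 / 1.5e+09) m/s ≈ 892.9 m/s = 892.9 m/s.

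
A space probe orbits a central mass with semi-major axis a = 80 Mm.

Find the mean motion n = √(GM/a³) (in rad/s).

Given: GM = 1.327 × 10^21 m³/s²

Convert to SI: a = 80 Mm = 8e+07 m.
n = √(GM / a³).
n = √(1.327e+21 / (8e+07)³) rad/s ≈ 0.05091 rad/s.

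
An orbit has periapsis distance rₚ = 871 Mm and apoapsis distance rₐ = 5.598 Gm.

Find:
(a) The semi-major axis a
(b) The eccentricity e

Convert to SI: rₚ = 871 Mm = 8.71e+08 m; rₐ = 5.598 Gm = 5.598e+09 m.
(a) a = (rₚ + rₐ) / 2 = (8.71e+08 + 5.598e+09) / 2 ≈ 3.234e+09 m = 3.235 Gm.
(b) e = (rₐ − rₚ) / (rₐ + rₚ) = (5.598e+09 − 8.71e+08) / (5.598e+09 + 8.71e+08) ≈ 0.7307.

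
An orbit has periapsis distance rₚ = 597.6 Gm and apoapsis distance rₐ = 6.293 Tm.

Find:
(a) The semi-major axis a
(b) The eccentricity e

Convert to SI: rₚ = 597.6 Gm = 5.976e+11 m; rₐ = 6.293 Tm = 6.293e+12 m.
(a) a = (rₚ + rₐ) / 2 = (5.976e+11 + 6.293e+12) / 2 ≈ 3.445e+12 m = 3.445 Tm.
(b) e = (rₐ − rₚ) / (rₐ + rₚ) = (6.293e+12 − 5.976e+11) / (6.293e+12 + 5.976e+11) ≈ 0.8265.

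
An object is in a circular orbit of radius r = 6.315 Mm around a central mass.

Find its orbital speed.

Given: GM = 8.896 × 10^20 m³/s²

Convert to SI: r = 6.315 Mm = 6.315e+06 m.
For a circular orbit, gravity supplies the centripetal force, so v = √(GM / r).
v = √(8.896e+20 / 6.315e+06) m/s ≈ 1.187e+07 m/s = 1.187e+04 km/s.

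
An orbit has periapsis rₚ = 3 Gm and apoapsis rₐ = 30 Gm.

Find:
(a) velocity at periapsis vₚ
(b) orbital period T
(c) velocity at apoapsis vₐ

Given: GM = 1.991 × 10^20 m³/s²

Convert to SI: rₚ = 3 Gm = 3e+09 m; rₐ = 30 Gm = 3e+10 m.
(a) With a = (rₚ + rₐ)/2 = 1.65e+10 m, vₚ = √(GM (2/rₚ − 1/a)) = √(1.991e+20 · (2/3e+09 − 1/1.65e+10)) m/s ≈ 3.474e+05 m/s
(b) With a = (rₚ + rₐ)/2 = 1.65e+10 m, T = 2π √(a³/GM) = 2π √((1.65e+10)³/1.991e+20) s ≈ 9.438e+05 s
(c) With a = (rₚ + rₐ)/2 = 1.65e+10 m, vₐ = √(GM (2/rₐ − 1/a)) = √(1.991e+20 · (2/3e+10 − 1/1.65e+10)) m/s ≈ 3.474e+04 m/s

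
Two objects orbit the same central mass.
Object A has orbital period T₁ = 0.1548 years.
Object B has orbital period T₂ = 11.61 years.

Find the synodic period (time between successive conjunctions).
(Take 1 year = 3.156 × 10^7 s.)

Convert to SI: T₁ = 0.1548 years = 4.88549e+06 s; T₂ = 11.61 years = 3.66412e+08 s.
T_syn = |T₁ · T₂ / (T₁ − T₂)|.
T_syn = |4.88549e+06 · 3.66412e+08 / (4.88549e+06 − 3.66412e+08)| s ≈ 4.952e+06 s = 0.1569 years.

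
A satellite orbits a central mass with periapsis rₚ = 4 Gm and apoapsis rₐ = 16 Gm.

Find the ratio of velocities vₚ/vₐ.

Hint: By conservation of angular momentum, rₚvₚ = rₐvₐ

Convert to SI: rₚ = 4 Gm = 4e+09 m; rₐ = 16 Gm = 1.6e+10 m.
Conservation of angular momentum gives rₚvₚ = rₐvₐ, so vₚ/vₐ = rₐ/rₚ.
vₚ/vₐ = 1.6e+10 / 4e+09 ≈ 4.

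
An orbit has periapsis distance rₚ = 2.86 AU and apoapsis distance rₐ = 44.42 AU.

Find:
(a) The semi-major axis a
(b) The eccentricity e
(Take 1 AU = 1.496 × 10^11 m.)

Convert to SI: rₚ = 2.86 AU = 4.27856e+11 m; rₐ = 44.42 AU = 6.64523e+12 m.
(a) a = (rₚ + rₐ) / 2 = (4.27856e+11 + 6.64523e+12) / 2 ≈ 3.537e+12 m = 23.64 AU.
(b) e = (rₐ − rₚ) / (rₐ + rₚ) = (6.64523e+12 − 4.27856e+11) / (6.64523e+12 + 4.27856e+11) ≈ 0.879.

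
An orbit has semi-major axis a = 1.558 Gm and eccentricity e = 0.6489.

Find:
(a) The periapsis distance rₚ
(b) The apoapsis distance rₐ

Convert to SI: a = 1.558 Gm = 1.558e+09 m.
(a) rₚ = a(1 − e) = 1.558e+09 · (1 − 0.6489) = 1.558e+09 · 0.3511 ≈ 5.47e+08 m = 547 Mm.
(b) rₐ = a(1 + e) = 1.558e+09 · (1 + 0.6489) = 1.558e+09 · 1.6489 ≈ 2.569e+09 m = 2.569 Gm.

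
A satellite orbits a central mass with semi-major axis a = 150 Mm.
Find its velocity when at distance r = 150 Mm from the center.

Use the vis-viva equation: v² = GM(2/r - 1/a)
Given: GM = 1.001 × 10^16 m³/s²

Convert to SI: a = 150 Mm = 1.5e+08 m; r = 150 Mm = 1.5e+08 m.
Vis-viva: v = √(GM · (2/r − 1/a)).
2/r − 1/a = 2/1.5e+08 − 1/1.5e+08 = 6.66667e-09 m⁻¹.
v = √(1.001e+16 · 6.66667e-09) m/s ≈ 8169 m/s = 8.169 km/s.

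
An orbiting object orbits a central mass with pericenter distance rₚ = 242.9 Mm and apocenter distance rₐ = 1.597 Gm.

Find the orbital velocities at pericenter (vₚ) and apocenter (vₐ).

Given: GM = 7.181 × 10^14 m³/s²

Convert to SI: rₚ = 242.9 Mm = 2.429e+08 m; rₐ = 1.597 Gm = 1.597e+09 m.
Use the vis-viva equation v² = GM(2/r − 1/a) with a = (rₚ + rₐ)/2 = (2.429e+08 + 1.597e+09)/2 = 9.1995e+08 m.
vₚ = √(GM · (2/rₚ − 1/a)) = √(7.181e+14 · (2/2.429e+08 − 1/9.1995e+08)) m/s ≈ 2265 m/s = 2.265 km/s.
vₐ = √(GM · (2/rₐ − 1/a)) = √(7.181e+14 · (2/1.597e+09 − 1/9.1995e+08)) m/s ≈ 344.6 m/s = 344.6 m/s.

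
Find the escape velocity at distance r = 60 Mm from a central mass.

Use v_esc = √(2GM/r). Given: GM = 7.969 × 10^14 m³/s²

Convert to SI: r = 60 Mm = 6e+07 m.
Escape velocity comes from setting total energy to zero: ½v² − GM/r = 0 ⇒ v_esc = √(2GM / r).
v_esc = √(2 · 7.969e+14 / 6e+07) m/s ≈ 5154 m/s = 5.154 km/s.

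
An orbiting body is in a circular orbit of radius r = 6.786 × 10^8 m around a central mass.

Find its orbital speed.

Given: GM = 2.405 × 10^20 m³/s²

For a circular orbit, gravity supplies the centripetal force, so v = √(GM / r).
v = √(2.405e+20 / 6.786e+08) m/s ≈ 5.953e+05 m/s = 595.3 km/s.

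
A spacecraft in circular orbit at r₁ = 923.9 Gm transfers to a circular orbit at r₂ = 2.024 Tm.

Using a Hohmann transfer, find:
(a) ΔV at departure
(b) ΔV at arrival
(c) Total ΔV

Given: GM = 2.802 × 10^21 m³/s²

Convert to SI: r₁ = 923.9 Gm = 9.239e+11 m; r₂ = 2.024 Tm = 2.024e+12 m.
Transfer semi-major axis: a_t = (r₁ + r₂)/2 = (9.239e+11 + 2.024e+12)/2 = 1.47395e+12 m.
Circular speeds: v₁ = √(GM/r₁) = 55070.8 m/s, v₂ = √(GM/r₂) = 37207.4 m/s.
Transfer speeds (vis-viva v² = GM(2/r − 1/a_t)): v₁ᵗ = 64533.5 m/s, v₂ᵗ = 29457.8 m/s.
(a) ΔV₁ = |v₁ᵗ − v₁| ≈ 9463 m/s = 9.463 km/s.
(b) ΔV₂ = |v₂ − v₂ᵗ| ≈ 7750 m/s = 7.75 km/s.
(c) ΔV_total = ΔV₁ + ΔV₂ ≈ 1.721e+04 m/s = 17.21 km/s.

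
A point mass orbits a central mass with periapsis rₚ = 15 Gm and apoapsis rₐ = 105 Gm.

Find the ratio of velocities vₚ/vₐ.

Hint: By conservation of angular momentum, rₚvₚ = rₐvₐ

Convert to SI: rₚ = 15 Gm = 1.5e+10 m; rₐ = 105 Gm = 1.05e+11 m.
Conservation of angular momentum gives rₚvₚ = rₐvₐ, so vₚ/vₐ = rₐ/rₚ.
vₚ/vₐ = 1.05e+11 / 1.5e+10 ≈ 7.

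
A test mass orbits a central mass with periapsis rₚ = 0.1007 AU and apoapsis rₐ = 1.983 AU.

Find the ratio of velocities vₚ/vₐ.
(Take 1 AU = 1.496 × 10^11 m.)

Convert to SI: rₚ = 0.1007 AU = 1.50647e+10 m; rₐ = 1.983 AU = 2.96657e+11 m.
Conservation of angular momentum gives rₚvₚ = rₐvₐ, so vₚ/vₐ = rₐ/rₚ.
vₚ/vₐ = 2.96657e+11 / 1.50647e+10 ≈ 19.69.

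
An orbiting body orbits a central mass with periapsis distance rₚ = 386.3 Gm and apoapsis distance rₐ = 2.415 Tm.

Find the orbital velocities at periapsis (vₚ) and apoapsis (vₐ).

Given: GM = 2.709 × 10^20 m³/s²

Convert to SI: rₚ = 386.3 Gm = 3.863e+11 m; rₐ = 2.415 Tm = 2.415e+12 m.
Use the vis-viva equation v² = GM(2/r − 1/a) with a = (rₚ + rₐ)/2 = (3.863e+11 + 2.415e+12)/2 = 1.40065e+12 m.
vₚ = √(GM · (2/rₚ − 1/a)) = √(2.709e+20 · (2/3.863e+11 − 1/1.40065e+12)) m/s ≈ 3.477e+04 m/s = 34.77 km/s.
vₐ = √(GM · (2/rₐ − 1/a)) = √(2.709e+20 · (2/2.415e+12 − 1/1.40065e+12)) m/s ≈ 5562 m/s = 5.562 km/s.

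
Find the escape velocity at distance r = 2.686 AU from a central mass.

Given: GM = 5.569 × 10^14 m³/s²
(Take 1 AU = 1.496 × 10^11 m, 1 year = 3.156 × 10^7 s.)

Convert to SI: r = 2.686 AU = 4.01826e+11 m.
Escape velocity comes from setting total energy to zero: ½v² − GM/r = 0 ⇒ v_esc = √(2GM / r).
v_esc = √(2 · 5.569e+14 / 4.01826e+11) m/s ≈ 52.65 m/s = 0.01111 AU/year.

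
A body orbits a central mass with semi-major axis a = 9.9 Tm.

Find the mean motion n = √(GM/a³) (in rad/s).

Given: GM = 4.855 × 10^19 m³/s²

Convert to SI: a = 9.9 Tm = 9.9e+12 m.
n = √(GM / a³).
n = √(4.855e+19 / (9.9e+12)³) rad/s ≈ 2.237e-10 rad/s.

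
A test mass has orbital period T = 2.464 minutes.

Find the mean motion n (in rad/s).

Convert to SI: T = 2.464 minutes = 147.84 s.
n = 2π / T.
n = 2π / 147.84 s ≈ 0.0425 rad/s.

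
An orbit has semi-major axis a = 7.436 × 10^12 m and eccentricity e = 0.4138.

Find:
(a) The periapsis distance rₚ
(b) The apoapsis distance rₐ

(a) rₚ = a(1 − e) = 7.436e+12 · (1 − 0.4138) = 7.436e+12 · 0.5862 ≈ 4.359e+12 m = 4.359 × 10^12 m.
(b) rₐ = a(1 + e) = 7.436e+12 · (1 + 0.4138) = 7.436e+12 · 1.4138 ≈ 1.051e+13 m = 1.051 × 10^13 m.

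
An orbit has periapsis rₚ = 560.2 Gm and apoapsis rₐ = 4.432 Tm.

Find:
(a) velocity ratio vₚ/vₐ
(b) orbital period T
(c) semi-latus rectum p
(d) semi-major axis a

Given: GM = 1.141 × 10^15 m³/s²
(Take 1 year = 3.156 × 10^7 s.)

Convert to SI: rₚ = 560.2 Gm = 5.602e+11 m; rₐ = 4.432 Tm = 4.432e+12 m.
(a) Conservation of angular momentum (rₚvₚ = rₐvₐ) gives vₚ/vₐ = rₐ/rₚ = 4.432e+12/5.602e+11 ≈ 7.911
(b) With a = (rₚ + rₐ)/2 = 2.4961e+12 m, T = 2π √(a³/GM) = 2π √((2.4961e+12)³/1.141e+15) s ≈ 7.336e+11 s
(c) From a = (rₚ + rₐ)/2 = 2.4961e+12 m and e = (rₐ − rₚ)/(rₐ + rₚ) = 0.77557, p = a(1 − e²) = 2.4961e+12 · (1 − (0.77557)²) ≈ 9.947e+11 m
(d) a = (rₚ + rₐ)/2 = (5.602e+11 + 4.432e+12)/2 ≈ 2.496e+12 m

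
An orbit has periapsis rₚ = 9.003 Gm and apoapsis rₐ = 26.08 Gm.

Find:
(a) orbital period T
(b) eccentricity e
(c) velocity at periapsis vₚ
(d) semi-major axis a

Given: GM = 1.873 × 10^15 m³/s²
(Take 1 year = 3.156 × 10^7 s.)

Convert to SI: rₚ = 9.003 Gm = 9.003e+09 m; rₐ = 26.08 Gm = 2.608e+10 m.
(a) With a = (rₚ + rₐ)/2 = 1.75415e+10 m, T = 2π √(a³/GM) = 2π √((1.75415e+10)³/1.873e+15) s ≈ 3.373e+08 s
(b) e = (rₐ − rₚ)/(rₐ + rₚ) = (2.608e+10 − 9.003e+09)/(2.608e+10 + 9.003e+09) ≈ 0.4868
(c) With a = (rₚ + rₐ)/2 = 1.75415e+10 m, vₚ = √(GM (2/rₚ − 1/a)) = √(1.873e+15 · (2/9.003e+09 − 1/1.75415e+10)) m/s ≈ 556.2 m/s
(d) a = (rₚ + rₐ)/2 = (9.003e+09 + 2.608e+10)/2 ≈ 1.754e+10 m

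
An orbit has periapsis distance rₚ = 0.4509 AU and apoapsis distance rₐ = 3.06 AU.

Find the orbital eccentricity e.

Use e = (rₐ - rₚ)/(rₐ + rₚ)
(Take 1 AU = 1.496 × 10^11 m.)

Convert to SI: rₚ = 0.4509 AU = 6.74546e+10 m; rₐ = 3.06 AU = 4.57776e+11 m.
e = (rₐ − rₚ) / (rₐ + rₚ).
e = (4.57776e+11 − 6.74546e+10) / (4.57776e+11 + 6.74546e+10) = 3.90321e+11 / 5.25231e+11 ≈ 0.7431.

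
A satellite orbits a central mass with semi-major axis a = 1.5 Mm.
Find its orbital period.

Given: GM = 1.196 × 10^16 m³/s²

Convert to SI: a = 1.5 Mm = 1.5e+06 m.
Kepler's third law: T = 2π √(a³ / GM).
Substituting a = 1.5e+06 m and GM = 1.196e+16 m³/s²:
T = 2π √((1.5e+06)³ / 1.196e+16) s
T ≈ 105.5 s = 1.759 minutes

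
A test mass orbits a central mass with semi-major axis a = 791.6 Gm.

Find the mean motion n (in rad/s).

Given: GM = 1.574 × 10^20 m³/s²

Convert to SI: a = 791.6 Gm = 7.916e+11 m.
n = √(GM / a³).
n = √(1.574e+20 / (7.916e+11)³) rad/s ≈ 1.781e-08 rad/s.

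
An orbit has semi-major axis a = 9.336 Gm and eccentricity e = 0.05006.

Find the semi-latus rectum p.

Convert to SI: a = 9.336 Gm = 9.336e+09 m.
p = a (1 − e²).
p = 9.336e+09 · (1 − (0.05006)²) = 9.336e+09 · 0.997494 ≈ 9.313e+09 m = 9.313 Gm.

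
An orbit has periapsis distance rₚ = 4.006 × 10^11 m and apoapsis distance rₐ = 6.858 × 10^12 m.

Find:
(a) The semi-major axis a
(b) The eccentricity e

(a) a = (rₚ + rₐ) / 2 = (4.006e+11 + 6.858e+12) / 2 ≈ 3.629e+12 m = 3.629 × 10^12 m.
(b) e = (rₐ − rₚ) / (rₐ + rₚ) = (6.858e+12 − 4.006e+11) / (6.858e+12 + 4.006e+11) ≈ 0.8896.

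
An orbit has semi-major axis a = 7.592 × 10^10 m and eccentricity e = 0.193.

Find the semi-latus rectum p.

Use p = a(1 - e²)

p = a (1 − e²).
p = 7.592e+10 · (1 − (0.193)²) = 7.592e+10 · 0.962751 ≈ 7.309e+10 m = 7.309 × 10^10 m.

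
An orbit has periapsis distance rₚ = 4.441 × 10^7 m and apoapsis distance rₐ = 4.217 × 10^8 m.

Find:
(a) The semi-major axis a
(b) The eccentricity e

(a) a = (rₚ + rₐ) / 2 = (4.441e+07 + 4.217e+08) / 2 ≈ 2.331e+08 m = 2.331 × 10^8 m.
(b) e = (rₐ − rₚ) / (rₐ + rₚ) = (4.217e+08 − 4.441e+07) / (4.217e+08 + 4.441e+07) ≈ 0.8094.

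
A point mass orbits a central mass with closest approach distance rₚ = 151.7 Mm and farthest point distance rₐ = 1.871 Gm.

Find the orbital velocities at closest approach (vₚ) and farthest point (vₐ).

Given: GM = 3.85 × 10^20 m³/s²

Convert to SI: rₚ = 151.7 Mm = 1.517e+08 m; rₐ = 1.871 Gm = 1.871e+09 m.
Use the vis-viva equation v² = GM(2/r − 1/a) with a = (rₚ + rₐ)/2 = (1.517e+08 + 1.871e+09)/2 = 1.01135e+09 m.
vₚ = √(GM · (2/rₚ − 1/a)) = √(3.85e+20 · (2/1.517e+08 − 1/1.01135e+09)) m/s ≈ 2.167e+06 m/s = 2167 km/s.
vₐ = √(GM · (2/rₐ − 1/a)) = √(3.85e+20 · (2/1.871e+09 − 1/1.01135e+09)) m/s ≈ 1.757e+05 m/s = 175.7 km/s.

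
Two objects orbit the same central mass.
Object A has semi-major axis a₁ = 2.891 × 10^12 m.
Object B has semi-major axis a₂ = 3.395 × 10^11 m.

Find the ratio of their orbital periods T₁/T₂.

From Kepler's third law, (T₁/T₂)² = (a₁/a₂)³, so T₁/T₂ = (a₁/a₂)^(3/2).
a₁/a₂ = 2.891e+12 / 3.395e+11 = 8.51546.
T₁/T₂ = (8.51546)^(3/2) ≈ 24.85.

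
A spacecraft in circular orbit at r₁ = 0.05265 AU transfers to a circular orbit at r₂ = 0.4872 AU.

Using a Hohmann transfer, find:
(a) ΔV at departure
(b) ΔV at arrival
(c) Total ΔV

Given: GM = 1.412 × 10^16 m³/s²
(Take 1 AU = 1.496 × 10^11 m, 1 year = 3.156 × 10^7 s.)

Convert to SI: r₁ = 0.05265 AU = 7.87644e+09 m; r₂ = 0.4872 AU = 7.28851e+10 m.
Transfer semi-major axis: a_t = (r₁ + r₂)/2 = (7.87644e+09 + 7.28851e+10)/2 = 4.03808e+10 m.
Circular speeds: v₁ = √(GM/r₁) = 1338.91 m/s, v₂ = √(GM/r₂) = 440.147 m/s.
Transfer speeds (vis-viva v² = GM(2/r − 1/a_t)): v₁ᵗ = 1798.81 m/s, v₂ᵗ = 194.391 m/s.
(a) ΔV₁ = |v₁ᵗ − v₁| ≈ 459.9 m/s = 0.09702 AU/year.
(b) ΔV₂ = |v₂ − v₂ᵗ| ≈ 245.8 m/s = 0.05185 AU/year.
(c) ΔV_total = ΔV₁ + ΔV₂ ≈ 705.6 m/s = 0.1489 AU/year.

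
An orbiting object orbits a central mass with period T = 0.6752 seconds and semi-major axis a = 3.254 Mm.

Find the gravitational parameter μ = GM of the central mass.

Convert to SI: a = 3.254 Mm = 3.254e+06 m.
GM = 4π² · a³ / T².
GM = 4π² · (3.254e+06)³ / (0.6752)² m³/s² ≈ 2.984e+21 m³/s² = 2.984 × 10^21 m³/s².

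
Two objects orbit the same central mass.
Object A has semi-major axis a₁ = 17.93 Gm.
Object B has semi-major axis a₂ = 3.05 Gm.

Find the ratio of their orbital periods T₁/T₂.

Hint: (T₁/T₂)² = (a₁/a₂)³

Convert to SI: a₁ = 17.93 Gm = 1.793e+10 m; a₂ = 3.05 Gm = 3.05e+09 m.
From Kepler's third law, (T₁/T₂)² = (a₁/a₂)³, so T₁/T₂ = (a₁/a₂)^(3/2).
a₁/a₂ = 1.793e+10 / 3.05e+09 = 5.87869.
T₁/T₂ = (5.87869)^(3/2) ≈ 14.25.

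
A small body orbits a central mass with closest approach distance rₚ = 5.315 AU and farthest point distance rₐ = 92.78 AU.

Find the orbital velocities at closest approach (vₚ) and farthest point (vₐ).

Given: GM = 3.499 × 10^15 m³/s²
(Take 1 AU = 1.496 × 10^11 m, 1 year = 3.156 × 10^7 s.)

Convert to SI: rₚ = 5.315 AU = 7.95124e+11 m; rₐ = 92.78 AU = 1.38799e+13 m.
Use the vis-viva equation v² = GM(2/r − 1/a) with a = (rₚ + rₐ)/2 = (7.95124e+11 + 1.38799e+13)/2 = 7.33751e+12 m.
vₚ = √(GM · (2/rₚ − 1/a)) = √(3.499e+15 · (2/7.95124e+11 − 1/7.33751e+12)) m/s ≈ 91.24 m/s = 0.01925 AU/year.
vₐ = √(GM · (2/rₐ − 1/a)) = √(3.499e+15 · (2/1.38799e+13 − 1/7.33751e+12)) m/s ≈ 5.227 m/s = 0.001103 AU/year.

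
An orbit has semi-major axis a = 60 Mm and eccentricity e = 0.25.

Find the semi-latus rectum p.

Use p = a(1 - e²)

Convert to SI: a = 60 Mm = 6e+07 m.
p = a (1 − e²).
p = 6e+07 · (1 − (0.25)²) = 6e+07 · 0.9375 ≈ 5.625e+07 m = 56.25 Mm.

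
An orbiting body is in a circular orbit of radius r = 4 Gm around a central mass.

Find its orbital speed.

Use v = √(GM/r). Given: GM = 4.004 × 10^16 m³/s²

Convert to SI: r = 4 Gm = 4e+09 m.
For a circular orbit, gravity supplies the centripetal force, so v = √(GM / r).
v = √(4.004e+16 / 4e+09) m/s ≈ 3164 m/s = 3.164 km/s.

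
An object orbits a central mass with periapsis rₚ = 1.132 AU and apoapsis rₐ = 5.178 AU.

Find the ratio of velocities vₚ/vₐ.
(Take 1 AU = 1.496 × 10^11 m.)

Convert to SI: rₚ = 1.132 AU = 1.69347e+11 m; rₐ = 5.178 AU = 7.74629e+11 m.
Conservation of angular momentum gives rₚvₚ = rₐvₐ, so vₚ/vₐ = rₐ/rₚ.
vₚ/vₐ = 7.74629e+11 / 1.69347e+11 ≈ 4.574.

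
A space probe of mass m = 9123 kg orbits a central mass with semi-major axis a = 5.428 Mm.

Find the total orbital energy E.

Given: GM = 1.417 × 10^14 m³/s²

Convert to SI: a = 5.428 Mm = 5.428e+06 m.
E = −GMm / (2a).
E = −1.417e+14 · 9123 / (2 · 5.428e+06) J ≈ -1.191e+11 J = -119.1 GJ.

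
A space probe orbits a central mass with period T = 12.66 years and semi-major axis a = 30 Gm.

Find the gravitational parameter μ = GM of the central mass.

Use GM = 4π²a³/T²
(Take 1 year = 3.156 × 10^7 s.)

Convert to SI: T = 12.66 years = 3.9955e+08 s; a = 30 Gm = 3e+10 m.
GM = 4π² · a³ / T².
GM = 4π² · (3e+10)³ / (3.9955e+08)² m³/s² ≈ 6.677e+15 m³/s² = 6.677 × 10^15 m³/s².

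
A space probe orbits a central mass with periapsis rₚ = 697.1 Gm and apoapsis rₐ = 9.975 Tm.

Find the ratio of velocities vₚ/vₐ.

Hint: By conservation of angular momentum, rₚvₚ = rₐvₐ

Convert to SI: rₚ = 697.1 Gm = 6.971e+11 m; rₐ = 9.975 Tm = 9.975e+12 m.
Conservation of angular momentum gives rₚvₚ = rₐvₐ, so vₚ/vₐ = rₐ/rₚ.
vₚ/vₐ = 9.975e+12 / 6.971e+11 ≈ 14.31.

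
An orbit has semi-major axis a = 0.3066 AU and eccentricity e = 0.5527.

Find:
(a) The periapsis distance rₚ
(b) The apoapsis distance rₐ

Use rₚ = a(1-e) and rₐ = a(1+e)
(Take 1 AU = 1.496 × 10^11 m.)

Convert to SI: a = 0.3066 AU = 4.58674e+10 m.
(a) rₚ = a(1 − e) = 4.58674e+10 · (1 − 0.5527) = 4.58674e+10 · 0.4473 ≈ 2.052e+10 m = 0.1371 AU.
(b) rₐ = a(1 + e) = 4.58674e+10 · (1 + 0.5527) = 4.58674e+10 · 1.5527 ≈ 7.122e+10 m = 0.4761 AU.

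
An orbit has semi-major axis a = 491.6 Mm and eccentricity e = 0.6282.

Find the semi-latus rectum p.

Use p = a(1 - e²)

Convert to SI: a = 491.6 Mm = 4.916e+08 m.
p = a (1 − e²).
p = 4.916e+08 · (1 − (0.6282)²) = 4.916e+08 · 0.605365 ≈ 2.976e+08 m = 297.6 Mm.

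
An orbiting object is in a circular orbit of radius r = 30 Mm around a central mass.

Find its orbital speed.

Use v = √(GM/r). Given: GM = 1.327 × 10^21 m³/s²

Convert to SI: r = 30 Mm = 3e+07 m.
For a circular orbit, gravity supplies the centripetal force, so v = √(GM / r).
v = √(1.327e+21 / 3e+07) m/s ≈ 6.651e+06 m/s = 6651 km/s.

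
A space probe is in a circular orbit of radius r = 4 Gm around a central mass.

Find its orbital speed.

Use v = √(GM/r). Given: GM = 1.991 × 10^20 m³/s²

Convert to SI: r = 4 Gm = 4e+09 m.
For a circular orbit, gravity supplies the centripetal force, so v = √(GM / r).
v = √(1.991e+20 / 4e+09) m/s ≈ 2.231e+05 m/s = 223.1 km/s.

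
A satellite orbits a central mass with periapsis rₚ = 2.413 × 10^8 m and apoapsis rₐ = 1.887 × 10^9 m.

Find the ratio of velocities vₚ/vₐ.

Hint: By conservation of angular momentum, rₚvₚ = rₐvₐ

Conservation of angular momentum gives rₚvₚ = rₐvₐ, so vₚ/vₐ = rₐ/rₚ.
vₚ/vₐ = 1.887e+09 / 2.413e+08 ≈ 7.82.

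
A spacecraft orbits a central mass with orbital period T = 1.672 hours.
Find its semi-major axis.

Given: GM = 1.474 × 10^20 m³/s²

Convert to SI: T = 1.672 hours = 6019.2 s.
Invert Kepler's third law: a = (GM · T² / (4π²))^(1/3).
Substituting T = 6019.2 s and GM = 1.474e+20 m³/s²:
a = (1.474e+20 · (6019.2)² / (4π²))^(1/3) m
a ≈ 5.133e+08 m = 513.3 Mm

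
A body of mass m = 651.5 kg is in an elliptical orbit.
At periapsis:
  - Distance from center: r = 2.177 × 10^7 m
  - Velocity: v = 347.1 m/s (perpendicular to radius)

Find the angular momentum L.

Since v is perpendicular to r, L = m · v · r.
L = 651.5 · 347.1 · 2.177e+07 kg·m²/s ≈ 4.923e+12 kg·m²/s.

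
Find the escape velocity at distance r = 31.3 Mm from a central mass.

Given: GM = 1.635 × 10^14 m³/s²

Convert to SI: r = 31.3 Mm = 3.13e+07 m.
Escape velocity comes from setting total energy to zero: ½v² − GM/r = 0 ⇒ v_esc = √(2GM / r).
v_esc = √(2 · 1.635e+14 / 3.13e+07) m/s ≈ 3232 m/s = 3.232 km/s.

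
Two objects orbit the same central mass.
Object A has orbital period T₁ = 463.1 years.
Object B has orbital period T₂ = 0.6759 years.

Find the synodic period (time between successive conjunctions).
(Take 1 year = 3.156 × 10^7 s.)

Convert to SI: T₁ = 463.1 years = 1.46154e+10 s; T₂ = 0.6759 years = 2.13314e+07 s.
T_syn = |T₁ · T₂ / (T₁ − T₂)|.
T_syn = |1.46154e+10 · 2.13314e+07 / (1.46154e+10 − 2.13314e+07)| s ≈ 2.136e+07 s = 0.6769 years.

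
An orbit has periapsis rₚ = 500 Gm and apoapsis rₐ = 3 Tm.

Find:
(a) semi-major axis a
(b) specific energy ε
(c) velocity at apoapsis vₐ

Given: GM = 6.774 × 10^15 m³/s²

Convert to SI: rₚ = 500 Gm = 5e+11 m; rₐ = 3 Tm = 3e+12 m.
(a) a = (rₚ + rₐ)/2 = (5e+11 + 3e+12)/2 ≈ 1.75e+12 m
(b) With a = (rₚ + rₐ)/2 = 1.75e+12 m, ε = −GM/(2a) = −6.774e+15/(2 · 1.75e+12) J/kg ≈ -1935 J/kg
(c) With a = (rₚ + rₐ)/2 = 1.75e+12 m, vₐ = √(GM (2/rₐ − 1/a)) = √(6.774e+15 · (2/3e+12 − 1/1.75e+12)) m/s ≈ 25.4 m/s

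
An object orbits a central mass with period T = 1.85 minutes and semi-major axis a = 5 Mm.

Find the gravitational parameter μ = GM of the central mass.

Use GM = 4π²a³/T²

Convert to SI: T = 1.85 minutes = 111 s; a = 5 Mm = 5e+06 m.
GM = 4π² · a³ / T².
GM = 4π² · (5e+06)³ / (111)² m³/s² ≈ 4.005e+17 m³/s² = 4.005 × 10^17 m³/s².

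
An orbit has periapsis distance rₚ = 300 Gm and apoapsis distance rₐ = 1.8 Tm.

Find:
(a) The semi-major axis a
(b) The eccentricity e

Convert to SI: rₚ = 300 Gm = 3e+11 m; rₐ = 1.8 Tm = 1.8e+12 m.
(a) a = (rₚ + rₐ) / 2 = (3e+11 + 1.8e+12) / 2 ≈ 1.05e+12 m = 1.05 Tm.
(b) e = (rₐ − rₚ) / (rₐ + rₚ) = (1.8e+12 − 3e+11) / (1.8e+12 + 3e+11) ≈ 0.7143.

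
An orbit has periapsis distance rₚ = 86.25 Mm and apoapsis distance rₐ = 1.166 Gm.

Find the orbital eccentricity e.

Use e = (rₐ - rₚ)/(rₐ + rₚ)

Convert to SI: rₚ = 86.25 Mm = 8.625e+07 m; rₐ = 1.166 Gm = 1.166e+09 m.
e = (rₐ − rₚ) / (rₐ + rₚ).
e = (1.166e+09 − 8.625e+07) / (1.166e+09 + 8.625e+07) = 1.07975e+09 / 1.25225e+09 ≈ 0.8622.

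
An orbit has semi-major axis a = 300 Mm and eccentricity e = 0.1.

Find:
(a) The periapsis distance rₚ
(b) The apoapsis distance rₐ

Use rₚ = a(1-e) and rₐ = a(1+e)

Convert to SI: a = 300 Mm = 3e+08 m.
(a) rₚ = a(1 − e) = 3e+08 · (1 − 0.1) = 3e+08 · 0.9 ≈ 2.7e+08 m = 270 Mm.
(b) rₐ = a(1 + e) = 3e+08 · (1 + 0.1) = 3e+08 · 1.1 ≈ 3.3e+08 m = 330 Mm.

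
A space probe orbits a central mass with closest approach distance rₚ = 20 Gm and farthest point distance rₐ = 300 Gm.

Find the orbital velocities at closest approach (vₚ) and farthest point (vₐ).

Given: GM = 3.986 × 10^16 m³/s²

Convert to SI: rₚ = 20 Gm = 2e+10 m; rₐ = 300 Gm = 3e+11 m.
Use the vis-viva equation v² = GM(2/r − 1/a) with a = (rₚ + rₐ)/2 = (2e+10 + 3e+11)/2 = 1.6e+11 m.
vₚ = √(GM · (2/rₚ − 1/a)) = √(3.986e+16 · (2/2e+10 − 1/1.6e+11)) m/s ≈ 1933 m/s = 1.933 km/s.
vₐ = √(GM · (2/rₐ − 1/a)) = √(3.986e+16 · (2/3e+11 − 1/1.6e+11)) m/s ≈ 128.9 m/s = 128.9 m/s.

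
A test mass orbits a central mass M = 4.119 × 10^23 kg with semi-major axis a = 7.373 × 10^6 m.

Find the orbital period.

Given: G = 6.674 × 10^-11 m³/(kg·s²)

GM = G · M = 6.674e-11 · 4.119e+23 = 2.74902e+13 m³/s².
Kepler's third law: T = 2π √(a³ / GM).
Substituting a = 7.373e+06 m and GM = 2.74902e+13 m³/s²:
T = 2π √((7.373e+06)³ / 2.74902e+13) s
T ≈ 2.399e+04 s = 6.664 hours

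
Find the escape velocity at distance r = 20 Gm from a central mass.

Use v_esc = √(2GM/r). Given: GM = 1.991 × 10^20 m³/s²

Convert to SI: r = 20 Gm = 2e+10 m.
Escape velocity comes from setting total energy to zero: ½v² − GM/r = 0 ⇒ v_esc = √(2GM / r).
v_esc = √(2 · 1.991e+20 / 2e+10) m/s ≈ 1.411e+05 m/s = 141.1 km/s.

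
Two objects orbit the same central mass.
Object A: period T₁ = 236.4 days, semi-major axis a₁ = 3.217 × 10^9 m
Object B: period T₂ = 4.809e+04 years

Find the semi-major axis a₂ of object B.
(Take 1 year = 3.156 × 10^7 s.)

Convert to SI: T₁ = 236.4 days = 2.0425e+07 s; T₂ = 4.809e+04 years = 1.51772e+12 s.
Kepler's third law: (T₁/T₂)² = (a₁/a₂)³ ⇒ a₂ = a₁ · (T₂/T₁)^(2/3).
T₂/T₁ = 1.51772e+12 / 2.0425e+07 = 74307.1.
a₂ = 3.217e+09 · (74307.1)^(2/3) m ≈ 5.686e+12 m = 5.686 × 10^12 m.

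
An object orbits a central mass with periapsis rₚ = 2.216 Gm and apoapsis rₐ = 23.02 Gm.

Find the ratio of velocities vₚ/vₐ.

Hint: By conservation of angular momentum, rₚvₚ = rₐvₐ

Convert to SI: rₚ = 2.216 Gm = 2.216e+09 m; rₐ = 23.02 Gm = 2.302e+10 m.
Conservation of angular momentum gives rₚvₚ = rₐvₐ, so vₚ/vₐ = rₐ/rₚ.
vₚ/vₐ = 2.302e+10 / 2.216e+09 ≈ 10.39.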